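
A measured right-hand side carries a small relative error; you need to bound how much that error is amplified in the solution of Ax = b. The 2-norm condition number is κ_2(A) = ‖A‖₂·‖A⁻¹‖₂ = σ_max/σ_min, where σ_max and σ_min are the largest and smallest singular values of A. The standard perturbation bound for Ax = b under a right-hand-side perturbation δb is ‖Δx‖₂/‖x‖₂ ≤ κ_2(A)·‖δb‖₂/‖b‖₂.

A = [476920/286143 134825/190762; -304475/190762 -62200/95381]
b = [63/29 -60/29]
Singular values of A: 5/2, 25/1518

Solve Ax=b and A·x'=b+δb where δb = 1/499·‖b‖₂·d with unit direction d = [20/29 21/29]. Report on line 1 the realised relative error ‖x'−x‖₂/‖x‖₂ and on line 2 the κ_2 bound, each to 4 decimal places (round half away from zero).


0.3042
0.3042

largest singular value 5/2, smallest 25/1518
condition number: (5/2) ÷ (25/1518) = 151.8000
perturbation bound = 151.8000·1/499 = 0.3042
solve Ax = b  →  x = [1.1077 0.4615]
‖b‖ = 3.0000, ‖x‖ = 1.2000
with δb = [0.0041 0.0044], A·Δx = δb → ‖Δx‖ = 0.3651
relative error = 0.3042
realised/bound = 1 exactly: the bound is attained for this b and d


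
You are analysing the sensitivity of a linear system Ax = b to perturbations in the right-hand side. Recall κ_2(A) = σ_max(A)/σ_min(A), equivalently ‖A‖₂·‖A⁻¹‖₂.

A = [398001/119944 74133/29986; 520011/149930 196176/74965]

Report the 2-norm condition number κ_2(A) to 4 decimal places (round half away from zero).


330.8800

AᵀA = [9853392321/427662400 1847484693/106915600; 1847484693/106915600 346412169/26728900]; tr = 615839481/17106496, det = 50625/4276624
solving λ² − 615839481/17106496·λ + 50625/4276624 = 0 gives λ = 36, 5625/17106496
σ_max=√36=6, σ_min=√(5625/17106496)=(75/4136) → κ = 330.8800


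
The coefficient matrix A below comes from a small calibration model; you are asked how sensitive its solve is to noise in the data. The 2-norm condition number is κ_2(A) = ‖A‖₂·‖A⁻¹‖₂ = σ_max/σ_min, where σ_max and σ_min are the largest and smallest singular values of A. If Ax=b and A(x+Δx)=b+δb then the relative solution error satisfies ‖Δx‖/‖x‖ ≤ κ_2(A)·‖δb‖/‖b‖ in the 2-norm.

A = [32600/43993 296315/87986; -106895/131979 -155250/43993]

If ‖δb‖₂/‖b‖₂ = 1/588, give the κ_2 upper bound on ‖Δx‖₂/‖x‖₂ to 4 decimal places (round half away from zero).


0.3776

AᵀA = [24960025/20711601 12320750/2301289; 12320750/2301289 219040225/9205156]; tr = 1232125/49284, det = 625/49284
eigenvalues of AᵀA: λ = (tr ± √(tr²−4·det))/2 = 25, 25/49284
so κ_2 = √(25 / (25/49284)) = 222.0000
bound on ‖Δx‖/‖x‖: κ·ε = 222.0000·1/588 = 0.3776


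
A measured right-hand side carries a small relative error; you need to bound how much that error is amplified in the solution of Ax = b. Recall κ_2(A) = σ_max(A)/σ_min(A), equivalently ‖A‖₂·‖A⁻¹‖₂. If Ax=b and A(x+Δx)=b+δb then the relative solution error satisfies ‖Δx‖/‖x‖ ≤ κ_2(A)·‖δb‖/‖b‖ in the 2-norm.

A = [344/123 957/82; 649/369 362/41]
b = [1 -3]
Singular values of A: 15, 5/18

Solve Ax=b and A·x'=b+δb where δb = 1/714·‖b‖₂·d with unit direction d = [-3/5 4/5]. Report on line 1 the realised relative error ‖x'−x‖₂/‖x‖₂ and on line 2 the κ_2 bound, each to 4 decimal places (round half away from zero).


σ_max = 15, σ_min = 5/18
κ_2(A) = 15 / (5/18) = 54.0000
perturbation bound = 54.0000·1/714 = 0.0756
solve Ax = b  →  x = [10.5220 -2.4358]
‖b‖₂ = 3.1623 and ‖x‖₂ = 10.8002
with δb = [-0.0027 0.0035], A·Δx = δb → ‖Δx‖ = 0.0159
relative error = 0.0015
tightness: 0.0015 against a bound of 0.0756 (unrounded ratio ≈ 0.0195)

0.0015
0.0756


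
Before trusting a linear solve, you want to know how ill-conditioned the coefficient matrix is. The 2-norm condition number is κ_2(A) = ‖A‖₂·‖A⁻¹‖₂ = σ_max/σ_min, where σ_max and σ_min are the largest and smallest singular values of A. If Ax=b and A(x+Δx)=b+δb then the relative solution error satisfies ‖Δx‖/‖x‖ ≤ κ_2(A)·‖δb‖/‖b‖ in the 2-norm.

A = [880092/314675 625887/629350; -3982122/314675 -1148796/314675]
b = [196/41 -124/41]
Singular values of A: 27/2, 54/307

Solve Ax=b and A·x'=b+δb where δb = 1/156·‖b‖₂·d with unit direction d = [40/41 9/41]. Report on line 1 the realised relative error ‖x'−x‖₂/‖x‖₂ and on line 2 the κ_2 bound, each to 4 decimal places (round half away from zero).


0.0091
0.4920

largest singular value 27/2, smallest 54/307
condition number: (27/2) ÷ (54/307) = 76.7500
κ_2(A)·‖δb‖/‖b‖ = 0.4920
solve Ax = b  →  x = [-6.0830 21.9141]
‖b‖₂ = 5.6569 and ‖x‖₂ = 22.7427
with δb = [0.0354 0.0080], A·Δx = δb → ‖Δx‖ = 0.2062
dividing the unrounded norms, ‖Δx‖/‖x‖ = 0.0091
so the bound overstates the realised error by a factor of ≈ 54.2751 (computed from the unrounded values)


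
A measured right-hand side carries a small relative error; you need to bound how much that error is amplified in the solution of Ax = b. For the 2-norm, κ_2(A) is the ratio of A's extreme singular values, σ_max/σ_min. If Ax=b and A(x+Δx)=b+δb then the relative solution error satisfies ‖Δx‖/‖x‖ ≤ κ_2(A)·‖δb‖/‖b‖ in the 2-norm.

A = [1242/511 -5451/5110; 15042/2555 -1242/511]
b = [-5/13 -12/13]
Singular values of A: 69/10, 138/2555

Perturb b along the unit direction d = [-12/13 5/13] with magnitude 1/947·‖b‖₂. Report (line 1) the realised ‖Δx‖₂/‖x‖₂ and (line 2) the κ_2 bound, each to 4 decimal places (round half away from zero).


0.1349
0.1349

from the listed singular values, σ₁ = 69/10, σ_n = 138/2555
condition number: (69/10) ÷ (138/2555) = 127.7500
worst-case relative error ≤ 127.7500 × 1/947 = 0.1349
solve Ax = b  →  x = [-0.1338 0.0557]
‖b‖ = 1.0000, ‖x‖ = 0.1449
re-solving with b+δb shifts x by Δx of norm 0.0196
realised ‖Δx‖/‖x‖ = 0.1349
tightness: 0.1349 against a bound of 0.1349; the bound is attained (ratio 1)


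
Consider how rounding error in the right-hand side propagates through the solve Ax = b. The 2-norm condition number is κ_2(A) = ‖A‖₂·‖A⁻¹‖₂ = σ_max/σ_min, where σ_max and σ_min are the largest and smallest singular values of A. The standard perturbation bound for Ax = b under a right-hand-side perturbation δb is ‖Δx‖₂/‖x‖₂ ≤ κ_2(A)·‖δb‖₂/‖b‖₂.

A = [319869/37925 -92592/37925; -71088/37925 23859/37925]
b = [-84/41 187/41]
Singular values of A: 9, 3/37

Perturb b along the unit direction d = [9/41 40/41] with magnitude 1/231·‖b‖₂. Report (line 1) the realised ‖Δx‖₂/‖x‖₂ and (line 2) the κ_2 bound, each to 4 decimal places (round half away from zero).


0.0054
0.4805

from the listed singular values, σ₁ = 9, σ_n = 3/37
condition number: 9 ÷ (3/37) = 111.0000
κ_2(A)·‖δb‖/‖b‖ = 0.4805
solve Ax = b  →  x = [13.4933 47.4533]
2-norm of b is 5.0000; of x, 49.3345
with δb = [0.0048 0.0211], A·Δx = δb → ‖Δx‖ = 0.2670
realised ‖Δx‖/‖x‖ = 0.0054
so the bound overstates the realised error by a factor of ≈ 88.8020 (computed from the unrounded values)


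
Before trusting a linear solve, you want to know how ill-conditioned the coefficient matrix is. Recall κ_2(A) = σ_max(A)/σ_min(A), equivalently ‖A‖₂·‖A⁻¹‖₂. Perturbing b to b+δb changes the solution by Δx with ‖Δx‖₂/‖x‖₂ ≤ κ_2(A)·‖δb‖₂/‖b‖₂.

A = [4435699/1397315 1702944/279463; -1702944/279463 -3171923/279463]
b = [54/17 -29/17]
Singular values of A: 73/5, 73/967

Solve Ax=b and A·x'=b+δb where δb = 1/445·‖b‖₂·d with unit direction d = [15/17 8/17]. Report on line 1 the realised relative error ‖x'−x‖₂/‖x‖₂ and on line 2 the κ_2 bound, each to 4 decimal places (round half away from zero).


largest singular value 73/5, smallest 73/967
κ_2(A) = (73/5) / (73/967) = 193.4000
worst-case relative error ≤ 193.4000 × 1/445 = 0.4346
solve Ax = b  →  x = [-23.2796 12.6487]
2-norm of b is 3.6056; of x, 26.4939
re-solving with b+δb shifts x by Δx of norm 0.1073
relative error = 0.0041
so the bound overstates the realised error by a factor of ≈ 107.2822 (computed from the unrounded values)

0.0041
0.4346


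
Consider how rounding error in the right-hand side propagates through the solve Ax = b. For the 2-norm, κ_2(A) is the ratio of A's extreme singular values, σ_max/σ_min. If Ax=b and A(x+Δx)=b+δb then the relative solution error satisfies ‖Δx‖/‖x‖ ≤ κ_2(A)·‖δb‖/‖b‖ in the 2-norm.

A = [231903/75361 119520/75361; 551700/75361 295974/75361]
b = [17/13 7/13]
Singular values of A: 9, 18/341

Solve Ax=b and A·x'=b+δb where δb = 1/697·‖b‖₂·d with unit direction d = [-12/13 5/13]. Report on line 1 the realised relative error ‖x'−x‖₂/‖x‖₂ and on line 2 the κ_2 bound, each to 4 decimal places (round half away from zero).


σ_max = 9, σ_min = 18/341
κ = σ_max/σ_min = 9/(18/341) = 170.5000
κ_2(A)·‖δb‖/‖b‖ = 0.2446
solve Ax = b  →  x = [9.0131 -16.6634]
‖b‖ = 1.4142, ‖x‖ = 18.9448
Δx = A⁻¹·δb where δb = 1/697·1.4142·d; ‖Δx‖ = 0.0384
relative error = 0.0020
so the bound overstates the realised error by a factor of ≈ 120.5638 (computed from the unrounded values)

0.0020
0.2446


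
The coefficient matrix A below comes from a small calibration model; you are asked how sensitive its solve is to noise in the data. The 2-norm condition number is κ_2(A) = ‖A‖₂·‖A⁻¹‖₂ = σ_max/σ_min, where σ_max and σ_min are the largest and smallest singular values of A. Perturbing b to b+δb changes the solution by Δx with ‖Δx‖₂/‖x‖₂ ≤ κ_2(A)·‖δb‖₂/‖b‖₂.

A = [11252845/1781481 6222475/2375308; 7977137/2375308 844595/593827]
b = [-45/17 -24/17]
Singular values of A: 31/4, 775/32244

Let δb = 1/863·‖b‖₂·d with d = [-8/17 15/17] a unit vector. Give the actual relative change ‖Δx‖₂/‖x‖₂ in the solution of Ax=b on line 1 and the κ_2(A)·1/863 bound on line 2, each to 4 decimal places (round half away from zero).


from the listed singular values, σ₁ = 31/4, σ_n = 775/32244
κ_2(A) = (31/4) / (775/32244) = 322.4400
bound on ‖Δx‖/‖x‖: κ·ε = 322.4400·1/863 = 0.3736
solve Ax = b  →  x = [-0.3573 -0.1489]
‖b‖₂ = 3.0000 and ‖x‖₂ = 0.3871
with δb = [-0.0016 0.0031], A·Δx = δb → ‖Δx‖ = 0.1446
dividing the unrounded norms, ‖Δx‖/‖x‖ = 0.3736
so the bound is sharp here: realised error equals the bound

0.3736
0.3736


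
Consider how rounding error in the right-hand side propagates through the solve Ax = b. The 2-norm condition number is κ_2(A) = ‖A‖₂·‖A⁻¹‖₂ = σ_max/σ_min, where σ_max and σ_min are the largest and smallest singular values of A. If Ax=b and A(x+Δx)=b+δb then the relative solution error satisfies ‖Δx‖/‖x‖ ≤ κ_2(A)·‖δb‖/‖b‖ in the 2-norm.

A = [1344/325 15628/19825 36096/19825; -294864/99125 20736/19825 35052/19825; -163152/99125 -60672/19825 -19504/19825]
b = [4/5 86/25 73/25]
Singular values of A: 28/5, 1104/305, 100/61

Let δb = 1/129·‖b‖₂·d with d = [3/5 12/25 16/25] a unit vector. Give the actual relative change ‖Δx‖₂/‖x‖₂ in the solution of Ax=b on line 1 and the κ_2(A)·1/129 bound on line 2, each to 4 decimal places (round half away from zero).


largest singular value 28/5, smallest 100/61
κ = σ_max/σ_min = (28/5)/(100/61) = 3.4160
perturbation bound = 3.4160·1/129 = 0.0265
solve Ax = b  →  x = [-0.4359 -1.3699 2.0226]
‖b‖ = 4.5826, ‖x‖ = 2.4814
re-solving with b+δb shifts x by Δx of norm 0.0217
realised ‖Δx‖/‖x‖ = 0.0087
so the bound overstates the realised error by a factor of ≈ 3.0324 (computed from the unrounded values)

0.0087
0.0265


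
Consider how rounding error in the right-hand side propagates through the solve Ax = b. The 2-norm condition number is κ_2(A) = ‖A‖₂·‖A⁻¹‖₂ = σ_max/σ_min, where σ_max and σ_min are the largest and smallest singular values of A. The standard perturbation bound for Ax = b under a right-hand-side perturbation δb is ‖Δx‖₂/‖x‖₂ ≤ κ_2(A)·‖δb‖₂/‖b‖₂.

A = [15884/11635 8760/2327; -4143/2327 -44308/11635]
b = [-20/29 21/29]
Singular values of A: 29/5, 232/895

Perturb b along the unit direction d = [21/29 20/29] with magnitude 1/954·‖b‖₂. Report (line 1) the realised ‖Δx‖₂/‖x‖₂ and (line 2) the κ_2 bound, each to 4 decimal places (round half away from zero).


0.0235
0.0235

largest singular value 29/5, smallest 232/895
κ = σ_max/σ_min = (29/5)/(232/895) = 22.3750
κ_2(A)·‖δb‖/‖b‖ = 0.0235
solve Ax = b  →  x = [-0.0663 -0.1592]
‖b‖ = 1.0000, ‖x‖ = 0.1724
δb = ε·‖b‖·d = [0.0008 0.0007]; solving A·Δx = δb gives ‖Δx‖ = 0.0040
dividing the unrounded norms, ‖Δx‖/‖x‖ = 0.0235
tightness: 0.0235 against a bound of 0.0235; the bound is attained (ratio 1)


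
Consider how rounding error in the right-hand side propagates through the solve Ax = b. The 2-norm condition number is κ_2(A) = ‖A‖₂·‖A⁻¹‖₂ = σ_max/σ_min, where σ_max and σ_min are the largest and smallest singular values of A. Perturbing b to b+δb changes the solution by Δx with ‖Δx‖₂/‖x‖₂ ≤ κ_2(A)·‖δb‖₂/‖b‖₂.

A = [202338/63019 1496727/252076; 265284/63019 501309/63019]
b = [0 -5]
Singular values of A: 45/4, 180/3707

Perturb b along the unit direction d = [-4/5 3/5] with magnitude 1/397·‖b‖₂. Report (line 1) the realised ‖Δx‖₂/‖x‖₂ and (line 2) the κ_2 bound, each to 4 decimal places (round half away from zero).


0.0042
0.5836

largest singular value 45/4, smallest 180/3707
κ_2(A) = (45/4) / (180/3707) = 231.6875
bound on ‖Δx‖/‖x‖: κ·ε = 231.6875·1/397 = 0.5836
solve Ax = b  →  x = [54.3474 -29.3882]
‖b‖₂ = 5.0000 and ‖x‖₂ = 61.7844
with δb = [-0.0101 0.0076], A·Δx = δb → ‖Δx‖ = 0.2594
relative error = 0.0042
realised/bound (from unrounded values) ≈ 0.0072


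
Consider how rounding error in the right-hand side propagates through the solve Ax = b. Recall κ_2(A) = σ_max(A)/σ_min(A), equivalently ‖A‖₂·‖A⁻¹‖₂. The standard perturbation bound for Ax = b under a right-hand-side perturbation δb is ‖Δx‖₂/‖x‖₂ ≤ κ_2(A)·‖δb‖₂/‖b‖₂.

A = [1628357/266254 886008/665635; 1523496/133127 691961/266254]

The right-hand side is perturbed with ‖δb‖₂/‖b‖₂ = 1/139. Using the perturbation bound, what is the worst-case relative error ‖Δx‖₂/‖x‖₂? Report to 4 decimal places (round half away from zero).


form AᵀA = [41300023417/245298244 11615460912/306622805; 11615460912/306622805 52284745129/6132456100] with trace 322660717/1824050 and determinant 6385729/14592400
char-poly roots: 17689/100 and 361/145924
κ_2(A) = √(λ_max/λ_min) = √((17689/100) / (361/145924)) = 267.4000
bound on ‖Δx‖/‖x‖: κ·ε = 267.4000·1/139 = 1.9237

1.9237


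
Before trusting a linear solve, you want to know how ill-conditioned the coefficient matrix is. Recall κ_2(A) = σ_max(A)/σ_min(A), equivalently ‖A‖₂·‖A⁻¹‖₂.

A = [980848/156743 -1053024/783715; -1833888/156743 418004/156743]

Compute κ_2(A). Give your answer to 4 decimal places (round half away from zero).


191.1500

AᵀA = [4325207995648/24568368049 -4865719082112/122841840245; -4865719082112/122841840245 5477043144976/614209201225]; tr = 67583130896/365383225, det = 342102016/365383225
λ_max, λ_min = (67583130896/365383225 ± √4566979588354329436416/133504901111400625)/2 = 4624/25, 73984/14615329
κ_2(A) = √(λ_max/λ_min) = √((4624/25) / (73984/14615329)) = 191.1500


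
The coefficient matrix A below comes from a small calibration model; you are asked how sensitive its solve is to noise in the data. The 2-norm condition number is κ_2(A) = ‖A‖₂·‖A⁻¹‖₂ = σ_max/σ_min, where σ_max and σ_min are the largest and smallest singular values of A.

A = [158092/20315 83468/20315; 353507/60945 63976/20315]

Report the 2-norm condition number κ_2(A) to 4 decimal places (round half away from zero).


form AᵀA = [13996196929/148571721 2488113320/49523907; 2488113320/49523907 442393424/16507969] with trace 62206705/514089 and determinant 234256/514089
eigenvalues of AᵀA: λ = (tr ± √(tr²−4·det))/2 = 121, 1936/514089
κ = σ_max/σ_min = 11/(44/717) = 179.2500

179.2500


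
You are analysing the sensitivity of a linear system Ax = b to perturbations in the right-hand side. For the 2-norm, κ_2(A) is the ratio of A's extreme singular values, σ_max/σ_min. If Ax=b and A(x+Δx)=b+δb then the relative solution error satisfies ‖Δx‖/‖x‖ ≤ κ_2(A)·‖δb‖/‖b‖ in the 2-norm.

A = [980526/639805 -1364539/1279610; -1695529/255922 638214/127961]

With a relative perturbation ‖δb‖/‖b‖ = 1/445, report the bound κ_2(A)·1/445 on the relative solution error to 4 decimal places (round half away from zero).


form AᵀA = [45042349609/974064100 -8444593872/243516025; -8444593872/243516025 25338297241/974064100] with trace 1407612937/19481282 and determinant 52200625/155850256
λ_max, λ_min = (1407612937/19481282 ± √495216428215416336/94880087090881)/2 = 289/4, 180625/38962564
σ_max=√(289/4)=(17/2), σ_min=√(180625/38962564)=(425/6242) → κ = 124.8400
perturbation bound = 124.8400·1/445 = 0.2805

0.2805


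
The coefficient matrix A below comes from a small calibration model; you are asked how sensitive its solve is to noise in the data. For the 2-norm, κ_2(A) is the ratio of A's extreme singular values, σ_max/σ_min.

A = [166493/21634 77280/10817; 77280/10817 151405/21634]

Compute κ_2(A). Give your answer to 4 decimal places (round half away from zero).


form AᵀA = [61365889/556516 14605920/139129; 14605920/139129 55662625/556516] with trace 58514257/278258 and determinant 17682025/2226064
char-poly roots: 841/4 and 21025/556516
κ = σ_max/σ_min = (29/2)/(145/746) = 74.6000

74.6000


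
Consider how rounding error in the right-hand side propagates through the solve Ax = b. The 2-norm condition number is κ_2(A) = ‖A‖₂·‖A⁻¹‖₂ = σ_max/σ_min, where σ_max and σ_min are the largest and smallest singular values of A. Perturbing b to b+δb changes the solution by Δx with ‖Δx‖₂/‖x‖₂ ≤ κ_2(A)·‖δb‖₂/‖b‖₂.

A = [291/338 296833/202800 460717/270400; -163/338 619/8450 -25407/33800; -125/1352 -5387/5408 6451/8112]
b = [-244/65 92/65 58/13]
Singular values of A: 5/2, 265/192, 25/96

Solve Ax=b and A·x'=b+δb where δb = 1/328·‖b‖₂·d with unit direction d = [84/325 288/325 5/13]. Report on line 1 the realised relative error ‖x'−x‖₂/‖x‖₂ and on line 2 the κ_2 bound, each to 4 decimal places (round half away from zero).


0.0084
0.0293

from the listed singular values, σ₁ = 5/2, σ_n = 25/96
κ = σ_max/σ_min = (5/2)/(25/96) = 9.6000
bound on ‖Δx‖/‖x‖: κ·ε = 9.6000·1/328 = 0.0293
solve Ax = b  →  x = [-7.7046 -1.4323 2.9204]
‖b‖ = 6.0000, ‖x‖ = 8.3631
δb = ε·‖b‖·d = [0.0047 0.0162 0.0070]; solving A·Δx = δb gives ‖Δx‖ = 0.0702
dividing the unrounded norms, ‖Δx‖/‖x‖ = 0.0084
tightness: 0.0084 against a bound of 0.0293 (unrounded ratio ≈ 0.2870)


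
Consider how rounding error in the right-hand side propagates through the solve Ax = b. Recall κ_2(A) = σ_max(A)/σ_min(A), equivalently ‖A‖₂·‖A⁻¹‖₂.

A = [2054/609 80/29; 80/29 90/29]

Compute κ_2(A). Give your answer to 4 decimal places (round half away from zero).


12.6000

form AᵀA = [242804/12789 10880/609; 10880/609 500/29] with trace 15976/441 and determinant 400/49
λ_max, λ_min = (15976/441 ± √248882176/194481)/2 = 36, 100/441
σ_max=√36=6, σ_min=√(100/441)=(10/21) → κ = 12.6000


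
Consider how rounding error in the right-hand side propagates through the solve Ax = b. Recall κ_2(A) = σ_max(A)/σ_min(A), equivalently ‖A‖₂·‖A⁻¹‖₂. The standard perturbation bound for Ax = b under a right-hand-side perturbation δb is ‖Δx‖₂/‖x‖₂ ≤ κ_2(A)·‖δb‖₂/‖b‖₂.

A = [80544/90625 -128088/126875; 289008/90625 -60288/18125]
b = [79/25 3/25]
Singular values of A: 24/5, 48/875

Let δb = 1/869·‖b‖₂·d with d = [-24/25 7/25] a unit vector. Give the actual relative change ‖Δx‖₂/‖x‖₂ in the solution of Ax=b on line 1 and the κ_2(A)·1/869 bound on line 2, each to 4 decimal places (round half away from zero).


0.0012
0.1007

from the listed singular values, σ₁ = 24/5, σ_n = 48/875
κ = σ_max/σ_min = (24/5)/(48/875) = 87.5000
bound on ‖Δx‖/‖x‖: κ·ε = 87.5000·1/869 = 0.1007
solve Ax = b  →  x = [-39.4576 -37.8664]
2-norm of b is 3.1623; of x, 54.6879
with δb = [-0.0035 0.0010], A·Δx = δb → ‖Δx‖ = 0.0663
dividing the unrounded norms, ‖Δx‖/‖x‖ = 0.0012
realised/bound (from unrounded values) ≈ 0.0120


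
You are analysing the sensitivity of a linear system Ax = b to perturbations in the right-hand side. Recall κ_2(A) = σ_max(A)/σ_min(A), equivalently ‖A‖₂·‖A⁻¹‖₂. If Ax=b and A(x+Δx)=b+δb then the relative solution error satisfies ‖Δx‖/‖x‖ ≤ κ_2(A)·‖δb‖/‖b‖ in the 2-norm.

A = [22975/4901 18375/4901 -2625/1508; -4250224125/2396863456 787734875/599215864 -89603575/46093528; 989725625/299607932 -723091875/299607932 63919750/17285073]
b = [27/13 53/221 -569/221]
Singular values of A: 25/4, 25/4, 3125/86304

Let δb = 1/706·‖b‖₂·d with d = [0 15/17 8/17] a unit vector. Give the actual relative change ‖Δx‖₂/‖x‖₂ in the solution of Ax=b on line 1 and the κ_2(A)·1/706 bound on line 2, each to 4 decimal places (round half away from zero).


σ_max = 25/4, σ_min = 3125/86304
κ_2(A) = (25/4) / (3125/86304) = 172.6080
κ_2(A)·‖δb‖/‖b‖ = 0.2445
solve Ax = b  →  x = [7.7122 -18.0932 -19.3940]
2-norm of b is 3.3166; of x, 27.6219
Δx = A⁻¹·δb where δb = 1/706·3.3166·d; ‖Δx‖ = 0.1297
relative error = 0.0047
so the bound overstates the realised error by a factor of ≈ 52.0520 (computed from the unrounded values)

0.0047
0.2445


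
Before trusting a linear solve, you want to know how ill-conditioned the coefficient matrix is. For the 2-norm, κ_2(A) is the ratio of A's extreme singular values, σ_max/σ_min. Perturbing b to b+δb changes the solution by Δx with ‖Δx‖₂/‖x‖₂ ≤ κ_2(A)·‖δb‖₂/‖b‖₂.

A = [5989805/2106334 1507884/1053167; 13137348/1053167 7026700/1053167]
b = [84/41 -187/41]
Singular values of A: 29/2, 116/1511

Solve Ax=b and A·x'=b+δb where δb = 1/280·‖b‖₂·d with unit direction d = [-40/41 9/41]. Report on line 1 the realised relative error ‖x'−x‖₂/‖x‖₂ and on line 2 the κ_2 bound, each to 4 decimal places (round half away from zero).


largest singular value 29/2, smallest 116/1511
κ = σ_max/σ_min = (29/2)/(116/1511) = 188.8750
perturbation bound = 188.8750·1/280 = 0.6746
solve Ax = b  →  x = [18.1460 -34.6100]
‖b‖₂ = 5.0000 and ‖x‖₂ = 39.0786
δb = ε·‖b‖·d = [-0.0174 0.0039]; solving A·Δx = δb gives ‖Δx‖ = 0.2326
dividing the unrounded norms, ‖Δx‖/‖x‖ = 0.0060
tightness: 0.0060 against a bound of 0.6746 (unrounded ratio ≈ 0.0088)

0.0060
0.6746


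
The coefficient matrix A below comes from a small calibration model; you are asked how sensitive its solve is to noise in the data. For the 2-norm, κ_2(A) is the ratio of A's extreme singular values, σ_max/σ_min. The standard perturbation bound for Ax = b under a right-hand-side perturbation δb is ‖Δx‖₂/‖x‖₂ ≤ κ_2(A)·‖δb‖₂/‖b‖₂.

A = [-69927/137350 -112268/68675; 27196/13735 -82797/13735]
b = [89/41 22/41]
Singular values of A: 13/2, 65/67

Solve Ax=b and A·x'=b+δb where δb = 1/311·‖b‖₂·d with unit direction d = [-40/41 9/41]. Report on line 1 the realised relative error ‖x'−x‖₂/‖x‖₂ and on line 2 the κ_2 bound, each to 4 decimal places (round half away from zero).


0.0036
0.0215

largest singular value 13/2, smallest 65/67
κ_2(A) = (13/2) / (65/67) = 6.7000
perturbation bound = 6.7000·1/311 = 0.0215
solve Ax = b  →  x = [-1.9360 -0.7249]
2-norm of b is 2.2361; of x, 2.0673
with δb = [-0.0070 0.0016], A·Δx = δb → ‖Δx‖ = 0.0074
dividing the unrounded norms, ‖Δx‖/‖x‖ = 0.0036
so the bound overstates the realised error by a factor of ≈ 6.0093 (computed from the unrounded values)


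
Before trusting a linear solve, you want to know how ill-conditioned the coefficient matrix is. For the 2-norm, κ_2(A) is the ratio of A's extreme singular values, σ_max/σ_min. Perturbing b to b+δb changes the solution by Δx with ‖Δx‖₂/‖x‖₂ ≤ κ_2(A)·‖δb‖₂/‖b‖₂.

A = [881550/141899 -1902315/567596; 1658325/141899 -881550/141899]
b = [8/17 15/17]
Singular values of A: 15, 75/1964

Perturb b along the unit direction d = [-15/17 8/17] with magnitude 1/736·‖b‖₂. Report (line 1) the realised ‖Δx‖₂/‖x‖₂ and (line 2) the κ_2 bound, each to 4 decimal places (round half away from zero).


σ_max = 15, σ_min = 75/1964
condition number: 15 ÷ (75/1964) = 392.8000
worst-case relative error ≤ 392.8000 × 1/736 = 0.5337
solve Ax = b  →  x = [0.0588 -0.0314]
2-norm of b is 1.0000; of x, 0.0667
re-solving with b+δb shifts x by Δx of norm 0.0356
realised ‖Δx‖/‖x‖ = 0.5337
so the bound is sharp here: realised error equals the bound

0.5337
0.5337


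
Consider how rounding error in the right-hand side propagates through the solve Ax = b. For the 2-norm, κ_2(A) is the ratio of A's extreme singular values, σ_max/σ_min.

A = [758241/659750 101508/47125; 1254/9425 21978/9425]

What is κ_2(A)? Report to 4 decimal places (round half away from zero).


M = AᵀA = [692788041/517562500 51494454/18484375; 51494454/18484375 26610804/2640625]. tr(M)=9453609/828100, det(M)=1185921/207025
solving λ² − 9453609/828100·λ + 1185921/207025 = 0 gives λ = 1089/100, 4356/8281
κ = σ_max/σ_min = (33/10)/(66/91) = 4.5500

4.5500


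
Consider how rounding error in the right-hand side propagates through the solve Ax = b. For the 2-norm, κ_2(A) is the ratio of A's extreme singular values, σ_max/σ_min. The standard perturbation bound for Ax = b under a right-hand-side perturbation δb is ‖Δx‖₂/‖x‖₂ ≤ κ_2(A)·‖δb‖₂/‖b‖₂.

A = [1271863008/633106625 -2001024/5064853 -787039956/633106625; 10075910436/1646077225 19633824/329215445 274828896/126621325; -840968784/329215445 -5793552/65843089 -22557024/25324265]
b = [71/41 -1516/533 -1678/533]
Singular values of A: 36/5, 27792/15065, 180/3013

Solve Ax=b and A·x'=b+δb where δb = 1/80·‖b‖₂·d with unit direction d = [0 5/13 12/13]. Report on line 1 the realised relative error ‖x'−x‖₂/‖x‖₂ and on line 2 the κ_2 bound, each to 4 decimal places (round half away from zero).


σ_max = 36/5, σ_min = 180/3013
condition number: (36/5) ÷ (180/3013) = 120.5200
perturbation bound = 120.5200·1/80 = 1.5065
solve Ax = b  →  x = [4.2781 65.0845 -15.1639]
‖b‖₂ = 4.5826 and ‖x‖₂ = 66.9645
δb = ε·‖b‖·d = [0.0000 0.0220 0.0529]; solving A·Δx = δb gives ‖Δx‖ = 0.9588
dividing the unrounded norms, ‖Δx‖/‖x‖ = 0.0143
realised/bound (from unrounded values) ≈ 0.0095

0.0143
1.5065


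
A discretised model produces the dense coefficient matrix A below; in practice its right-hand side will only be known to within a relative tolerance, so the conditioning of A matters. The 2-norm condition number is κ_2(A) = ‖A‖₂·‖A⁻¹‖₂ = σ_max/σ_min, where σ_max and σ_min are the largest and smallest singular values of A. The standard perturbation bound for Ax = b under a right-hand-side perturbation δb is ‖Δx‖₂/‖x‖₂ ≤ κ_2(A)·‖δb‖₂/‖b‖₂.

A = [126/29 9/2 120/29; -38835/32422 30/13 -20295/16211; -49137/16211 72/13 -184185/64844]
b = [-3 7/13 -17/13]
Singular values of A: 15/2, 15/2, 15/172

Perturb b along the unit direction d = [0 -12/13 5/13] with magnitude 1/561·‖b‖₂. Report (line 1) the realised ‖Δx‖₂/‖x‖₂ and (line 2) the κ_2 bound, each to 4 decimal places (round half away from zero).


from the listed singular values, σ₁ = 15/2, σ_n = 15/172
κ_2(A) = (15/2) / (15/172) = 86.0000
perturbation bound = 86.0000·1/561 = 0.1533
solve Ax = b  →  x = [7.7343 -0.3467 -8.4690]
‖b‖₂ = 3.3166 and ‖x‖₂ = 11.4744
δb = ε·‖b‖·d = [0.0000 -0.0055 0.0023]; solving A·Δx = δb gives ‖Δx‖ = 0.0678
dividing the unrounded norms, ‖Δx‖/‖x‖ = 0.0059
so the bound overstates the realised error by a factor of ≈ 25.9475 (computed from the unrounded values)

0.0059
0.1533


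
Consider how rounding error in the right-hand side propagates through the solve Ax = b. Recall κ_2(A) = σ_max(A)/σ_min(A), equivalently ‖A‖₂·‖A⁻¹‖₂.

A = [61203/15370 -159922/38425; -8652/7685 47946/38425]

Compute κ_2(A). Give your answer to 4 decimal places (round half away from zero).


form AᵀA = [161809425/9449476 -42469455/2362369; -42469455/2362369 44598184/2362369] with trace 404521/11236 and determinant 225/2809
solving λ² − 404521/11236·λ + 225/2809 = 0 gives λ = 36, 25/11236
σ_max=√36=6, σ_min=√(25/11236)=(5/106) → κ = 127.2000

127.2000


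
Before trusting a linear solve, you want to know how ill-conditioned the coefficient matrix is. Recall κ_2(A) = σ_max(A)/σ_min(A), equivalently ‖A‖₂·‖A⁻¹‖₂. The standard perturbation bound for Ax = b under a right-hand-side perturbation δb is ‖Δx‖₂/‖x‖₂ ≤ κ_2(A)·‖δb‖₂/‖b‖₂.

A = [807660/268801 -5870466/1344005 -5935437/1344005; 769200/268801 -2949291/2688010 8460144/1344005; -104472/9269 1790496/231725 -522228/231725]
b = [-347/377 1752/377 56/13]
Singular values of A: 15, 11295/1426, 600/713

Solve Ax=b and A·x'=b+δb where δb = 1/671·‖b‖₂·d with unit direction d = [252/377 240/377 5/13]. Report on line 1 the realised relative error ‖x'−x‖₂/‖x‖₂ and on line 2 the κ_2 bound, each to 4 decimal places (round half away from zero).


0.0024
0.0266

largest singular value 15, smallest 600/713
condition number: 15 ÷ (600/713) = 17.8250
worst-case relative error ≤ 17.8250 × 1/671 = 0.0266
solve Ax = b  →  x = [-3.0120 -3.3940 1.5159]
‖b‖ = 6.4031, ‖x‖ = 4.7843
δb = ε·‖b‖·d = [0.0064 0.0061 0.0037]; solving A·Δx = δb gives ‖Δx‖ = 0.0113
realised ‖Δx‖/‖x‖ = 0.0024
tightness: 0.0024 against a bound of 0.0266 (unrounded ratio ≈ 0.0892)


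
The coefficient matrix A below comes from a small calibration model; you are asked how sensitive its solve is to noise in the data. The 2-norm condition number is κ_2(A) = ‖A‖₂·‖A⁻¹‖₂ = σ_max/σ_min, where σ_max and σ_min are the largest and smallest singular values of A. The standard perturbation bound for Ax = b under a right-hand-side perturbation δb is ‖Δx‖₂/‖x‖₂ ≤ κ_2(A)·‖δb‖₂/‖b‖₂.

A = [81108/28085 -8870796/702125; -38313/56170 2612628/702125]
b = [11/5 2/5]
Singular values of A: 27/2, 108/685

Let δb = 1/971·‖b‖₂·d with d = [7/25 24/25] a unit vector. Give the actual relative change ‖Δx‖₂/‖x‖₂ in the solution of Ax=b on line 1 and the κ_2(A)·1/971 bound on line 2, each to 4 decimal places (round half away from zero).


0.0023
0.0882

σ_max = 27/2, σ_min = 108/685
κ = σ_max/σ_min = (27/2)/(108/685) = 85.6250
perturbation bound = 85.6250·1/971 = 0.0882
solve Ax = b  →  x = [6.2204 1.2477]
2-norm of b is 2.2361; of x, 6.3443
with δb = [0.0006 0.0022], A·Δx = δb → ‖Δx‖ = 0.0146
relative error = 0.0023
tightness: 0.0023 against a bound of 0.0882 (unrounded ratio ≈ 0.0261)


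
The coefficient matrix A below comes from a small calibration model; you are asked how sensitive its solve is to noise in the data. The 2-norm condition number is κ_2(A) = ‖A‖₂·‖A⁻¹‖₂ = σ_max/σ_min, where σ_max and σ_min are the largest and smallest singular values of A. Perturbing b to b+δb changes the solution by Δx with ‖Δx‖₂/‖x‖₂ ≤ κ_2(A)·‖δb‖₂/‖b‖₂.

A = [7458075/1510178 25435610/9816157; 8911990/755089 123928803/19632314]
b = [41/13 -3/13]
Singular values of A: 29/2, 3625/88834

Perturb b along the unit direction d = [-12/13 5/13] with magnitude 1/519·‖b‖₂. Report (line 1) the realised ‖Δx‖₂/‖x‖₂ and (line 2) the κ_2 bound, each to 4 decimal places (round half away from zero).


σ_max = 29/2, σ_min = 3625/88834
condition number: (29/2) ÷ (3625/88834) = 355.3360
perturbation bound = 355.3360·1/519 = 0.6847
solve Ax = b  →  x = [34.6575 -64.8362]
‖b‖₂ = 3.1623 and ‖x‖₂ = 73.5178
Δx = A⁻¹·δb where δb = 1/519·3.1623·d; ‖Δx‖ = 0.1493
realised ‖Δx‖/‖x‖ = 0.0020
realised/bound (from unrounded values) ≈ 0.0030

0.0020
0.6847


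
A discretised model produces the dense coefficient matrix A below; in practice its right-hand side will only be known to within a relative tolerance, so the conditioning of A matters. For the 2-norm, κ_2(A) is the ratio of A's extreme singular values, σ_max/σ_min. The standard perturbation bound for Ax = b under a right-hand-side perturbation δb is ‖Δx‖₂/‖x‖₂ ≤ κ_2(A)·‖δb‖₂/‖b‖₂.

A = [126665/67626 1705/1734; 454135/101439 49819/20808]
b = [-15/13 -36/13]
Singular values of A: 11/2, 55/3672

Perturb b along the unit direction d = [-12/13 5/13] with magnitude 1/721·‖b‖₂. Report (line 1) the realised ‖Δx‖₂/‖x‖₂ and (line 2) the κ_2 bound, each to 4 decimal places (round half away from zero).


0.5093
0.5093

σ_max = 11/2, σ_min = 55/3672
κ = σ_max/σ_min = (11/2)/(55/3672) = 367.2000
κ_2(A)·‖δb‖/‖b‖ = 0.5093
solve Ax = b  →  x = [-0.4813 -0.2567]
‖b‖ = 3.0000, ‖x‖ = 0.5455
with δb = [-0.0038 0.0016], A·Δx = δb → ‖Δx‖ = 0.2778
dividing the unrounded norms, ‖Δx‖/‖x‖ = 0.5093
realised/bound = 1 exactly: the bound is attained for this b and d


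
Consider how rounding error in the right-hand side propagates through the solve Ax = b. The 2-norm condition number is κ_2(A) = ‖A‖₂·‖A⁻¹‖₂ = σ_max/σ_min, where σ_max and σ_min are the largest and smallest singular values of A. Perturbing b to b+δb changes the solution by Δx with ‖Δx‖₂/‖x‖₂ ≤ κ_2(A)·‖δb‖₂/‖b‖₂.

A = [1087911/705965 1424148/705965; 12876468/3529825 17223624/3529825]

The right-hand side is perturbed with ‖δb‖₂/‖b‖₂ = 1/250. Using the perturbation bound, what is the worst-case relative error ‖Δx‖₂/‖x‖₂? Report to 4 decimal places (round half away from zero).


form AᵀA = [1156166785521/73725825625 1541497634028/73725825625; 1541497634028/73725825625 2055373738704/73725825625] with trace 128461620969/2949033025 and determinant 75898944/2949033025
solving λ² − 128461620969/2949033025·λ + 75898944/2949033025 = 0 gives λ = 1089/25, 69696/117961321
so κ_2 = √((1089/25) / (69696/117961321)) = 271.5250
κ_2(A)·‖δb‖/‖b‖ = 1.0861

1.0861


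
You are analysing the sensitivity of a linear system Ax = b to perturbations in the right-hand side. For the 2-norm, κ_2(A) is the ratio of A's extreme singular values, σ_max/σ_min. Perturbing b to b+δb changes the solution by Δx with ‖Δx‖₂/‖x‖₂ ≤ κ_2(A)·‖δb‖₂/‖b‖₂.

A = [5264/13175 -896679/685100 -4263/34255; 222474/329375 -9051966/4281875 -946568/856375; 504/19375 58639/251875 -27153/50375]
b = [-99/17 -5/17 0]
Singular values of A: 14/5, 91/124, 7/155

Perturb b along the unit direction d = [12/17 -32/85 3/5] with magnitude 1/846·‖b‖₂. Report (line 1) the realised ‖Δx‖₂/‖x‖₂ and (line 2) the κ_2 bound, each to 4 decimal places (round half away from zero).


0.0017
0.0733

σ_max = 14/5, σ_min = 7/155
κ_2(A) = (14/5) / (7/155) = 62.0000
perturbation bound = 62.0000·1/846 = 0.0733
solve Ax = b  →  x = [-85.3286 -20.3706 -12.9163]
‖b‖₂ = 5.8310 and ‖x‖₂ = 88.6722
δb = ε·‖b‖·d = [0.0049 -0.0026 0.0041]; solving A·Δx = δb gives ‖Δx‖ = 0.1526
dividing the unrounded norms, ‖Δx‖/‖x‖ = 0.0017
so the bound overstates the realised error by a factor of ≈ 42.5800 (computed from the unrounded values)


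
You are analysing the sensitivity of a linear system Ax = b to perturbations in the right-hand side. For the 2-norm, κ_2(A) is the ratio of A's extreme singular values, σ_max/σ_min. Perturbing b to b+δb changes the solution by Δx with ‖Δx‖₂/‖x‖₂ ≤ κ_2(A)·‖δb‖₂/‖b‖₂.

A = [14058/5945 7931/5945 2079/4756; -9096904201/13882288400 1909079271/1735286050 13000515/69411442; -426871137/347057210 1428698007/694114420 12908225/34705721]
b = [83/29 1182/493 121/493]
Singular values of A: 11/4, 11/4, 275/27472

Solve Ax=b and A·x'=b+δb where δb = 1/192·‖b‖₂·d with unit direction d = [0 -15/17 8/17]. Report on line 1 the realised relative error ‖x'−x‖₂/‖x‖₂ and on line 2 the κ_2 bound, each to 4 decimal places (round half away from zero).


0.0097
1.4308

σ_max = 11/4, σ_min = 275/27472
condition number: (11/4) ÷ (275/27472) = 274.7200
κ_2(A)·‖δb‖/‖b‖ = 1.4308
solve Ax = b  →  x = [12.9273 43.0233 -194.6838]
2-norm of b is 3.7417; of x, 199.7997
δb = ε·‖b‖·d = [0.0000 -0.0172 0.0092]; solving A·Δx = δb gives ‖Δx‖ = 1.9468
relative error = 0.0097
so the bound overstates the realised error by a factor of ≈ 146.8464 (computed from the unrounded values)


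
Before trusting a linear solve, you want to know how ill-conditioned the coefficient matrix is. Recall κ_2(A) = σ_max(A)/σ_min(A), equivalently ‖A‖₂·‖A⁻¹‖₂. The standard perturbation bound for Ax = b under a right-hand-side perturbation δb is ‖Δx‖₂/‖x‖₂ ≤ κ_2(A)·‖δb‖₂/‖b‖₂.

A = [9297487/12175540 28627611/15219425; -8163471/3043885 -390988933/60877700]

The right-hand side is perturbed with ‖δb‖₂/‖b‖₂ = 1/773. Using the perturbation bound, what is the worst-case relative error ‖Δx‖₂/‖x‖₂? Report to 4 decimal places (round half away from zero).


0.4846

M = AᵀA = [46108776192025/5929750971664 6915983313960/370609435729; 6915983313960/370609435729 265575980021689/5929750971664]. tr(M)=922144249153/17543641928, det(M)=11051265625/561396541696
solving λ² − 922144249153/17543641928·λ + 11051265625/561396541696 = 0 gives λ = 841/16, 13140625/35087283856
so κ_2 = √((841/16) / (13140625/35087283856)) = 374.6320
bound on ‖Δx‖/‖x‖: κ·ε = 374.6320·1/773 = 0.4846


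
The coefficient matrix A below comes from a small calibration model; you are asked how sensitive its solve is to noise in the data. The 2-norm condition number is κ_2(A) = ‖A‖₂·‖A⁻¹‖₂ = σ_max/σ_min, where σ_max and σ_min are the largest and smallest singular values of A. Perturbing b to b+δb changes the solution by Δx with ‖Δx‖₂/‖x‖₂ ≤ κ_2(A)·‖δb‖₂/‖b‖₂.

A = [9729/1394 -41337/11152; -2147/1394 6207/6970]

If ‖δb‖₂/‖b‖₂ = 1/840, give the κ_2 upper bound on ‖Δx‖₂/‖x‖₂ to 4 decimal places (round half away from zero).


form AᵀA = [29525/578 -1259637/46240; -1259637/46240 26879481/1849600] with trace 419929/6400 and determinant 6561/25600
eigenvalues of AᵀA: λ = (tr ± √(tr²−4·det))/2 = 6561/100, 1/256
so κ_2 = √((6561/100) / (1/256)) = 129.6000
perturbation bound = 129.6000·1/840 = 0.1543

0.1543


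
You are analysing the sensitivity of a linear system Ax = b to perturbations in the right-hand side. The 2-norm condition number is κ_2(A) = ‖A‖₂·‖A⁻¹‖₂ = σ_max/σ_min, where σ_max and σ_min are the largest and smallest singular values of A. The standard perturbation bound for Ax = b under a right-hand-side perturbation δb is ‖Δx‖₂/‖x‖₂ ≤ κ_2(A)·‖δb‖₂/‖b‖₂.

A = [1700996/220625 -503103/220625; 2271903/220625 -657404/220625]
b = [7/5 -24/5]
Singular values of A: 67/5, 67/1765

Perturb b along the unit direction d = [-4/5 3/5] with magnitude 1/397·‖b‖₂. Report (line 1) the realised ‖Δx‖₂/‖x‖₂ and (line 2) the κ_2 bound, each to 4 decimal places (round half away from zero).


σ_max = 67/5, σ_min = 67/1765
condition number: (67/5) ÷ (67/1765) = 353.0000
worst-case relative error ≤ 353.0000 × 1/397 = 0.8892
solve Ax = b  →  x = [-29.7194 -101.0955]
2-norm of b is 5.0000; of x, 105.3734
re-solving with b+δb shifts x by Δx of norm 0.3318
relative error = 0.0031
so the bound overstates the realised error by a factor of ≈ 282.4006 (computed from the unrounded values)

0.0031
0.8892
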